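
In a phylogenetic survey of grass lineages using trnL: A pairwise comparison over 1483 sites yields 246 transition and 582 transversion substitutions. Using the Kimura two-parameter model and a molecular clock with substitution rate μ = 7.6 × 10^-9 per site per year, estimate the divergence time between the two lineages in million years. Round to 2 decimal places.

67.65

P = 246/1483 ≈ 0.16588 and Q = 582/1483 ≈ 0.392448.
Under the Kimura two-parameter model, d = −½ ln(1 − 2P − Q) − ¼ ln(1 − 2Q).
1 − 2P − Q = 0.275792, giving −½ ln(0.275792) = 0.644054.
1 − 2Q = 0.215104, giving −¼ ln(0.215104) = 0.384158.
d = 0.644054 + 0.384158 = 1.028212.
Under a molecular clock d = 2μt, so t = d/(2μ) = 1.028212 / (2 × 7.6 × 10^-9) = 67.65 million years.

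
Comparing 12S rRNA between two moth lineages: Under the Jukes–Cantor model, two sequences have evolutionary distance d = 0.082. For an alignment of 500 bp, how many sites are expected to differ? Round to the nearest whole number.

39

Invert JC69: p = (3/4)(1 − e^(−4d/3)) = 0.75 × (1 − e^(-0.109333)) = 0.75 × (1 − 0.896432) = 0.077676.
Expected differing sites = pL ≈ 0.077676 × 500 = 38.838 ≈ 39.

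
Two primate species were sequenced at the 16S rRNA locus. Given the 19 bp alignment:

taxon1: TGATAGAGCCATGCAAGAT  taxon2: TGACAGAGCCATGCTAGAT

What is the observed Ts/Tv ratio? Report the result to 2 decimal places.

1.00

Transitions are A↔G and C↔T; transversions are all other mismatches.
Transitions: 1. Transversions: 1.
R = 1/1 = 1.00.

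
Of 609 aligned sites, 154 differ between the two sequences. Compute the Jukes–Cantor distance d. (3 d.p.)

0.308

p = 154/609 ≈ 0.252874.
d = −(3/4) ln(1 − 4p/3) = −0.75 ln(1 − 0.337165) = −0.75 ln(0.662835)
  = −0.75 × (-0.411229) = 0.308422 substitutions/site.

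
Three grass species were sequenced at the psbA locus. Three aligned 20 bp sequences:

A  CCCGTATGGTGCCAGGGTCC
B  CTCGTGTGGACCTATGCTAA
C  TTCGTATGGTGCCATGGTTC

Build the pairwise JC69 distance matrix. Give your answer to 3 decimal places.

d(A,B) = 0.687, d(A,C) = 0.233, d(B,C) = 0.572

A–B: 9/20 sites differ → p = 0.45, d = −0.75 ln(1 − 0.6) = 0.687218 ≈ 0.687.
A–C: 4/20 sites differ → p = 0.2, d = −0.75 ln(1 − 0.266667) = 0.232617 ≈ 0.233.
B–C: 8/20 sites differ → p = 0.4, d = −0.75 ln(1 − 0.533333) = 0.571605 ≈ 0.572.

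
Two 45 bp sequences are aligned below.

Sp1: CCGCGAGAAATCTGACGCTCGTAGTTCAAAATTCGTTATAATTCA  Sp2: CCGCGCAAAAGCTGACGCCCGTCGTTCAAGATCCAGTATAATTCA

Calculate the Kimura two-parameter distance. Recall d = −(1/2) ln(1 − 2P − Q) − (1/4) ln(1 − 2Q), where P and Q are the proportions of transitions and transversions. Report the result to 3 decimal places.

0.235

Of 45 sites, 5 differences are transitions and 4 are transversions, so P = 5/45 ≈ 0.111111 and Q = 4/45 ≈ 0.088889.
Under the Kimura two-parameter model, d = −½ ln(1 − 2P − Q) − ¼ ln(1 − 2Q).
1 − 2P − Q = 0.688889, giving −½ ln(0.688889) = 0.186338.
1 − 2Q = 0.822222, giving −¼ ln(0.822222) = 0.048936.
d = 0.186338 + 0.048936 = 0.235274.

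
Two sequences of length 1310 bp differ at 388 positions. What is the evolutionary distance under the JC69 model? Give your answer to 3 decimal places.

p = 388/1310 ≈ 0.296183.
d = −(3/4) ln(1 − 4p/3) = −0.75 ln(1 − 0.394911) = −0.75 ln(0.605089)
  = −0.75 × (-0.502380) = 0.376785 substitutions/site.

0.377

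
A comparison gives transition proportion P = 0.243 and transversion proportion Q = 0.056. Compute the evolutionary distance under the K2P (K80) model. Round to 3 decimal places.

0.420

Under the Kimura two-parameter model, d = −½ ln(1 − 2P − Q) − ¼ ln(1 − 2Q).
1 − 2P − Q = 0.458, giving −½ ln(0.458) = 0.390443.
1 − 2Q = 0.888, giving −¼ ln(0.888) = 0.029696.
d = 0.390443 + 0.029696 = 0.420139.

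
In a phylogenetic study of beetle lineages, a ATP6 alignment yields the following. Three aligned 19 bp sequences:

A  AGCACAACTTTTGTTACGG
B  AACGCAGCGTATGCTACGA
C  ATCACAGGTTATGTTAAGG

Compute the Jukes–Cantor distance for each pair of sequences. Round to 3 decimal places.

A–B: 7/19 sites differ → p ≈ 0.368421, d = −0.75 ln(1 − 0.491228) = 0.506816 ≈ 0.507.
A–C: 5/19 sites differ → p ≈ 0.263158, d = −0.75 ln(1 − 0.350877) = 0.324100 ≈ 0.324.
B–C: 7/19 sites differ → p ≈ 0.368421, d = −0.75 ln(1 − 0.491228) = 0.506816 ≈ 0.507.

d(A,B) = 0.507, d(A,C) = 0.324, d(B,C) = 0.507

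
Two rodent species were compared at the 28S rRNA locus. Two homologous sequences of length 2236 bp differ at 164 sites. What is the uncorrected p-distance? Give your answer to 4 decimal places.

0.0733

p = 164/2236 = 0.073345… ≈ 0.0733 (to 4 d.p.).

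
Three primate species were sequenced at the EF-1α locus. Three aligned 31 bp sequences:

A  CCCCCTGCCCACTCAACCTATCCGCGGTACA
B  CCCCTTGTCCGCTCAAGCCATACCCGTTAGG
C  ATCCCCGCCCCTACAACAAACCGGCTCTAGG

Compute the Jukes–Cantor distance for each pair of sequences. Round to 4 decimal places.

A–B: 10/31 sites differ → p ≈ 0.322581, d = −0.75 ln(1 − 0.430108) = 0.421731 ≈ 0.4217.
A–C: 14/31 sites differ → p ≈ 0.451613, d = −0.75 ln(1 − 0.602151) = 0.691262 ≈ 0.6913.
B–C: 17/31 sites differ → p ≈ 0.548387, d = −0.75 ln(1 − 0.731183) = 0.985293 ≈ 0.9853.

d(A,B) = 0.4217, d(A,C) = 0.6913, d(B,C) = 0.9853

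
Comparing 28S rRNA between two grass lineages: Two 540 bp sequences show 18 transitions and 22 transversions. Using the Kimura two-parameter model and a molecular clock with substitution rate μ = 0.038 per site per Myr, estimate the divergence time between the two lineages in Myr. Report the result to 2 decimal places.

P = 18/540 ≈ 0.033333 and Q = 22/540 ≈ 0.040741.
Under the Kimura two-parameter model, d = −½ ln(1 − 2P − Q) − ¼ ln(1 − 2Q).
1 − 2P − Q = 0.892593, giving −½ ln(0.892593) = 0.056812.
1 − 2Q = 0.918518, giving −¼ ln(0.918518) = 0.021248.
d = 0.056812 + 0.021248 = 0.078060.
Under a molecular clock d = 2μt, so t = d/(2μ) = 0.078060 / (2 × 0.038) = 1.03 Myr.

1.03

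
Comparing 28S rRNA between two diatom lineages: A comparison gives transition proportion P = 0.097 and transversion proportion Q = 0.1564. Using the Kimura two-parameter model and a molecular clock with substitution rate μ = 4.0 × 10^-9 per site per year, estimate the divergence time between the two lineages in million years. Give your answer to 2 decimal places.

Under the Kimura two-parameter model, d = −½ ln(1 − 2P − Q) − ¼ ln(1 − 2Q).
1 − 2P − Q = 0.6496, giving −½ ln(0.6496) = 0.215699.
1 − 2Q = 0.6872, giving −¼ ln(0.6872) = 0.093782.
d = 0.215699 + 0.093782 = 0.309481.
Under a molecular clock d = 2μt, so t = d/(2μ) = 0.309481 / (2 × 4.0 × 10^-9) = 38.69 million years.

38.69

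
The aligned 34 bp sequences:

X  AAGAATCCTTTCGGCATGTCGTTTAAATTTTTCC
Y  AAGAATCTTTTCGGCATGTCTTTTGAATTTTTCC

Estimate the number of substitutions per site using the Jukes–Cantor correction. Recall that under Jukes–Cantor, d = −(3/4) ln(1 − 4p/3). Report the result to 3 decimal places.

The sequences differ at 3 of 34 sites (8, 21, 25), so p = 3/34 ≈ 0.088235.
d = −(3/4) ln(1 − 4p/3) = −0.75 ln(1 − 0.117647) = −0.75 ln(0.882353)
  = −0.75 × (-0.125163) = 0.093872 substitutions/site.

0.094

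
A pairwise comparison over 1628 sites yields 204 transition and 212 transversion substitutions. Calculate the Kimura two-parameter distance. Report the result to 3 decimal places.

P = 204/1628 ≈ 0.125307 and Q = 212/1628 ≈ 0.130221.
Under the Kimura two-parameter model, d = −½ ln(1 − 2P − Q) − ¼ ln(1 − 2Q).
1 − 2P − Q = 0.619165, giving −½ ln(0.619165) = 0.239692.
1 − 2Q = 0.739558, giving −¼ ln(0.739558) = 0.075426.
d = 0.239692 + 0.075426 = 0.315118.

0.315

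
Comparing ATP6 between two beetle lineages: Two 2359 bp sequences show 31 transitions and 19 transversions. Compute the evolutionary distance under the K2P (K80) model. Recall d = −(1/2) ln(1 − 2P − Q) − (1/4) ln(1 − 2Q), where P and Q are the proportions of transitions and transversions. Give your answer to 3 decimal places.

P = 31/2359 ≈ 0.013141 and Q = 19/2359 ≈ 0.008054.
Under the Kimura two-parameter model, d = −½ ln(1 − 2P − Q) − ¼ ln(1 − 2Q).
1 − 2P − Q = 0.965664, giving −½ ln(0.965664) = 0.017470.
1 − 2Q = 0.983892, giving −¼ ln(0.983892) = 0.004060.
d = 0.017470 + 0.004060 = 0.021530.

0.022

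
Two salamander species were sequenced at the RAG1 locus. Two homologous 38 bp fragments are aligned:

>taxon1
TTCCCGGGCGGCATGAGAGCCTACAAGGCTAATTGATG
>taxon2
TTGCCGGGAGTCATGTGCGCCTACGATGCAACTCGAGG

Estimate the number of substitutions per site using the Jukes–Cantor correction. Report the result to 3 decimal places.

The sequences differ at 11 of 38 sites, so p = 11/38 ≈ 0.289474.
d = −(3/4) ln(1 − 4p/3) = −0.75 ln(1 − 0.385965) = −0.75 ln(0.614035)
  = −0.75 × (-0.487703) = 0.365777 substitutions/site.

0.366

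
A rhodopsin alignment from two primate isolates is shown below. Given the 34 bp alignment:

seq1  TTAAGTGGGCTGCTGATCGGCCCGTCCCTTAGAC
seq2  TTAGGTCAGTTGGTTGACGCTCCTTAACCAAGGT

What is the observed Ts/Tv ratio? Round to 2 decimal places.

Transitions are A↔G and C↔T; transversions are all other mismatches.
Transitions: 8. Transversions: 9.
R = 8/9 = 0.888888… ≈ 0.89 (to 2 d.p.).

0.89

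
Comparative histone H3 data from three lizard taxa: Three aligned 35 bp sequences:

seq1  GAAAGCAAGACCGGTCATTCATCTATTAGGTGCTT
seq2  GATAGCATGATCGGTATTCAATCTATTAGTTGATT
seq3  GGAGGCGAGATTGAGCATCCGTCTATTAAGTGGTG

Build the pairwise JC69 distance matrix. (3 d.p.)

seq1–seq2: 9/35 sites differ → p ≈ 0.257143, d = −0.75 ln(1 − 0.342857) = 0.314890 ≈ 0.315.
seq1–seq3: 12/35 sites differ → p ≈ 0.342857, d = −0.75 ln(1 − 0.457143) = 0.458182 ≈ 0.458.
seq2–seq3: 16/35 sites differ → p ≈ 0.457143, d = −0.75 ln(1 − 0.609524) = 0.705292 ≈ 0.705.

d(seq1,seq2) = 0.315, d(seq1,seq3) = 0.458, d(seq2,seq3) = 0.705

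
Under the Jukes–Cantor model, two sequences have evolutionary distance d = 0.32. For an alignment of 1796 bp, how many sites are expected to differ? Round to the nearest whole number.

Invert JC69: p = (3/4)(1 − e^(−4d/3)) = 0.75 × (1 − e^(-0.426667)) = 0.75 × (1 − 0.652681) = 0.260489.
Expected differing sites = pL ≈ 0.260489 × 1796 = 467.838244 ≈ 468.

468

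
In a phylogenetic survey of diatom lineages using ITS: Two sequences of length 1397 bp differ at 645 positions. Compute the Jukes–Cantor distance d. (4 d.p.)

p = 645/1397 ≈ 0.461704.
d = −(3/4) ln(1 − 4p/3) = −0.75 ln(1 − 0.615605) = −0.75 ln(0.384395)
  = −0.75 × (-0.956085) = 0.717064 substitutions/site.

0.7171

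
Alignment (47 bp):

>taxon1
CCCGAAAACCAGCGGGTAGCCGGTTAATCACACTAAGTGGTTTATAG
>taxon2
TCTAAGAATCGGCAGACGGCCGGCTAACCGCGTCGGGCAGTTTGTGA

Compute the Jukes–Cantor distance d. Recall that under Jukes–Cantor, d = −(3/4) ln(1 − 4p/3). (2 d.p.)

0.79

The sequences differ at 23 of 47 sites, so p = 23/47 ≈ 0.489362.
d = −(3/4) ln(1 − 4p/3) = −0.75 ln(1 − 0.652483) = −0.75 ln(0.347517)
  = −0.75 × (-1.056942) = 0.792707 substitutions/site.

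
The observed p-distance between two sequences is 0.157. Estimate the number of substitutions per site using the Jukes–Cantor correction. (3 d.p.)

d = −(3/4) ln(1 − 4p/3) = −0.75 ln(1 − 0.209333) = −0.75 ln(0.790667)
  = −0.75 × (-0.234878) = 0.176159 substitutions/site.

0.176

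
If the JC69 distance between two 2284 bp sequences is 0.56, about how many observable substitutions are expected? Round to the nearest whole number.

901

Invert JC69: p = (3/4)(1 − e^(−4d/3)) = 0.75 × (1 − e^(-0.746667)) = 0.75 × (1 − 0.473944) = 0.394542.
Expected differing sites = pL ≈ 0.394542 × 2284 = 901.133928 ≈ 901.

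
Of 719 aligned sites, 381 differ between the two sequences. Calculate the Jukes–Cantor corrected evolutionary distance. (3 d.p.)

0.920

p = 381/719 ≈ 0.529903.
d = −(3/4) ln(1 − 4p/3) = −0.75 ln(1 − 0.706537) = −0.75 ln(0.293463)
  = −0.75 × (-1.226004) = 0.919503 substitutions/site.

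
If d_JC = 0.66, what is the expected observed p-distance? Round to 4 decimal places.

p = (3/4)(1 − e^(−4d/3)) = 0.75 × (1 − e^(-0.88)) = 0.75 × (1 − 0.414783) = 0.438913.

0.4389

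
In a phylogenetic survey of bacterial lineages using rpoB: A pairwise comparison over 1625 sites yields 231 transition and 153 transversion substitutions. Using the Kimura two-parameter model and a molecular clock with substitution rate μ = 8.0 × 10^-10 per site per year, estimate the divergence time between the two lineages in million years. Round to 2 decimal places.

P = 231/1625 ≈ 0.142154 and Q = 153/1625 ≈ 0.094154.
Under the Kimura two-parameter model, d = −½ ln(1 − 2P − Q) − ¼ ln(1 − 2Q).
1 − 2P − Q = 0.621538, giving −½ ln(0.621538) = 0.237779.
1 − 2Q = 0.811692, giving −¼ ln(0.811692) = 0.052159.
d = 0.237779 + 0.052159 = 0.289938.
Under a molecular clock d = 2μt, so t = d/(2μ) = 0.289938 / (2 × 8.0 × 10^-10) = 181.21 million years.

181.21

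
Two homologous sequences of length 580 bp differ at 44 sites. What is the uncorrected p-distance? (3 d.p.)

p = 44/580 = 0.075862… ≈ 0.076 (to 3 d.p.).

0.076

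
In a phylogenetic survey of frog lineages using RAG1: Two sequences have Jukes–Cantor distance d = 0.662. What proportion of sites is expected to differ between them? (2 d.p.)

0.44

p = (3/4)(1 − e^(−4d/3)) = 0.75 × (1 − e^(-0.882667)) = 0.75 × (1 − 0.413678) = 0.439742.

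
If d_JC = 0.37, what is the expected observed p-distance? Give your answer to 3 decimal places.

0.292

p = (3/4)(1 − e^(−4d/3)) = 0.75 × (1 − e^(-0.493333)) = 0.75 × (1 − 0.610588) = 0.292059.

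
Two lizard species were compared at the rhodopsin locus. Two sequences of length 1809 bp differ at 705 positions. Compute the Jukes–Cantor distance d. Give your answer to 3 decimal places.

0.550

p = 705/1809 ≈ 0.389718.
d = −(3/4) ln(1 − 4p/3) = −0.75 ln(1 − 0.519624) = −0.75 ln(0.480376)
  = −0.75 × (-0.733186) = 0.549890 substitutions/site.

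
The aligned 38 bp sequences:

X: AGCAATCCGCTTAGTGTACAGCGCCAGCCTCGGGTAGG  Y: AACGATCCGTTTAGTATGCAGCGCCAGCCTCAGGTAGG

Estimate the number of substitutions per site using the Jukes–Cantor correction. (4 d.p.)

The sequences differ at 6 of 38 sites (2, 4, 10, 16, 18, 32), so p = 6/38 ≈ 0.157895.
d = −(3/4) ln(1 − 4p/3) = −0.75 ln(1 − 0.210527) = −0.75 ln(0.789473)
  = −0.75 × (-0.236390) = 0.177293 substitutions/site.

0.1773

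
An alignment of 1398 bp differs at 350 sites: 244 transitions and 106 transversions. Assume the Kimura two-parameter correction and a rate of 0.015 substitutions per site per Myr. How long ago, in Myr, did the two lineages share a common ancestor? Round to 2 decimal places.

P = 244/1398 ≈ 0.174535 and Q = 106/1398 ≈ 0.075823.
Under the Kimura two-parameter model, d = −½ ln(1 − 2P − Q) − ¼ ln(1 − 2Q).
1 − 2P − Q = 0.575107, giving −½ ln(0.575107) = 0.276600.
1 − 2Q = 0.848354, giving −¼ ln(0.848354) = 0.041114.
d = 0.276600 + 0.041114 = 0.317714.
Under a molecular clock d = 2μt, so t = d/(2μ) = 0.317714 / (2 × 0.015) = 10.59 Myr.

10.59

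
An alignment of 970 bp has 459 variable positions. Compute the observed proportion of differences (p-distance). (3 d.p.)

0.473

p = 459/970 = 0.473195… ≈ 0.473 (to 3 d.p.).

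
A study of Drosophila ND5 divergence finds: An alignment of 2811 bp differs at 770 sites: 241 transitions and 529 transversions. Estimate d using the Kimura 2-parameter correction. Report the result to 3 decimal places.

0.341

P = 241/2811 ≈ 0.085735 and Q = 529/2811 ≈ 0.188189.
Under the Kimura two-parameter model, d = −½ ln(1 − 2P − Q) − ¼ ln(1 − 2Q).
1 − 2P − Q = 0.640341, giving −½ ln(0.640341) = 0.222877.
1 − 2Q = 0.623622, giving −¼ ln(0.623622) = 0.118053.
d = 0.222877 + 0.118053 = 0.340930.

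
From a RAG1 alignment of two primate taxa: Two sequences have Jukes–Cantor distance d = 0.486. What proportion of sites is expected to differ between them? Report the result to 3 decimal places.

0.358

p = (3/4)(1 − e^(−4d/3)) = 0.75 × (1 − e^(-0.648)) = 0.75 × (1 − 0.523091) = 0.357682.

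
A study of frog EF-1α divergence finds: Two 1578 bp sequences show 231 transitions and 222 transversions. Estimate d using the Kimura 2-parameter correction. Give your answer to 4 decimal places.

P = 231/1578 ≈ 0.146388 and Q = 222/1578 ≈ 0.140684.
Under the Kimura two-parameter model, d = −½ ln(1 − 2P − Q) − ¼ ln(1 − 2Q).
1 − 2P − Q = 0.56654, giving −½ ln(0.56654) = 0.284104.
1 − 2Q = 0.718632, giving −¼ ln(0.718632) = 0.082601.
d = 0.284104 + 0.082601 = 0.366705.

0.3667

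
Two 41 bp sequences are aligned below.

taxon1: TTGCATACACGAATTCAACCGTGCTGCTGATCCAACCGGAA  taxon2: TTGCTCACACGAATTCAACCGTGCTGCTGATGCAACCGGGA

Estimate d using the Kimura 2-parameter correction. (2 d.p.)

0.10

Of 41 sites, 2 differences are transitions and 2 are transversions, so P = 2/41 ≈ 0.04878 and Q = 2/41 ≈ 0.04878.
Under the Kimura two-parameter model, d = −½ ln(1 − 2P − Q) − ¼ ln(1 − 2Q).
1 − 2P − Q = 0.85366, giving −½ ln(0.85366) = 0.079111.
1 − 2Q = 0.90244, giving −¼ ln(0.90244) = 0.025663.
d = 0.079111 + 0.025663 = 0.104774.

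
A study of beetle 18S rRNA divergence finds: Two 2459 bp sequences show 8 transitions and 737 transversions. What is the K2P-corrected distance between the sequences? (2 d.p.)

P = 8/2459 ≈ 0.003253 and Q = 737/2459 ≈ 0.299715.
Under the Kimura two-parameter model, d = −½ ln(1 − 2P − Q) − ¼ ln(1 − 2Q).
1 − 2P − Q = 0.693779, giving −½ ln(0.693779) = 0.182801.
1 − 2Q = 0.40057, giving −¼ ln(0.40057) = 0.228717.
d = 0.182801 + 0.228717 = 0.411518.

0.41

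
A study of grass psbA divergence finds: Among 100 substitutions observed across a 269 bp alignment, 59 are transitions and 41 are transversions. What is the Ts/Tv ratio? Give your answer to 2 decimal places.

1.44

R = 59/41 = 1.439024… ≈ 1.44 (to 2 d.p.).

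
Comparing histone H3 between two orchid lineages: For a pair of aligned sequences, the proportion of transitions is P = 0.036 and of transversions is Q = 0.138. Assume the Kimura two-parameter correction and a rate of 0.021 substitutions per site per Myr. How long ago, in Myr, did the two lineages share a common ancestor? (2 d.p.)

Under the Kimura two-parameter model, d = −½ ln(1 − 2P − Q) − ¼ ln(1 − 2Q).
1 − 2P − Q = 0.79, giving −½ ln(0.79) = 0.117861.
1 − 2Q = 0.724, giving −¼ ln(0.724) = 0.080741.
d = 0.117861 + 0.080741 = 0.198602.
Under a molecular clock d = 2μt, so t = d/(2μ) = 0.198602 / (2 × 0.021) = 4.73 Myr.

4.73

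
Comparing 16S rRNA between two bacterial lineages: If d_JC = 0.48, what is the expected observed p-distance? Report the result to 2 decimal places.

p = (3/4)(1 − e^(−4d/3)) = 0.75 × (1 − e^(-0.64)) = 0.75 × (1 − 0.527292) = 0.354531.

0.35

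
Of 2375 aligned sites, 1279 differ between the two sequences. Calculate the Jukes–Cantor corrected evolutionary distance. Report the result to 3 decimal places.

p = 1279/2375 ≈ 0.538526.
d = −(3/4) ln(1 − 4p/3) = −0.75 ln(1 − 0.718035) = −0.75 ln(0.281965)
  = −0.75 × (-1.265972) = 0.949479 substitutions/site.

0.949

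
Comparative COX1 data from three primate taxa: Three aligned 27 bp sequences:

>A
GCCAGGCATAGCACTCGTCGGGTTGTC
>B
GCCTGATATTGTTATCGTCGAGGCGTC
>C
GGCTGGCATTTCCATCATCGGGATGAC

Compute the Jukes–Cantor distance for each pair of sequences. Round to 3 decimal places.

A–B: 10/27 sites differ → p ≈ 0.37037, d = −0.75 ln(1 − 0.493827) = 0.510658 ≈ 0.511.
A–C: 9/27 sites differ → p ≈ 0.333333, d = −0.75 ln(1 − 0.444444) = 0.440839 ≈ 0.441.
B–C: 11/27 sites differ → p ≈ 0.407407, d = −0.75 ln(1 − 0.543209) = 0.587647 ≈ 0.588.

d(A,B) = 0.511, d(A,C) = 0.441, d(B,C) = 0.588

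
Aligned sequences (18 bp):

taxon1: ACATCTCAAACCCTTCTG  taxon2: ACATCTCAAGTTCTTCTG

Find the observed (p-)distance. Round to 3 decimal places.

The sequences differ at 3 of 18 positions (sites 10, 11, 12).
p = 3/18 = 0.166666… ≈ 0.167 (to 3 d.p.).

0.167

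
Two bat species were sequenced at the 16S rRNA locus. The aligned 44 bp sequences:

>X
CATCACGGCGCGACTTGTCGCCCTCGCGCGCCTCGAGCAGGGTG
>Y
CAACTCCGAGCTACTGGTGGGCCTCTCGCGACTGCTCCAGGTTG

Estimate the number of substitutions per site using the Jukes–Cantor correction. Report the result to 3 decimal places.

The sequences differ at 15 of 44 sites, so p = 15/44 ≈ 0.340909.
d = −(3/4) ln(1 − 4p/3) = −0.75 ln(1 − 0.454545) = −0.75 ln(0.545455)
  = −0.75 × (-0.606135) = 0.454601 substitutions/site.

0.455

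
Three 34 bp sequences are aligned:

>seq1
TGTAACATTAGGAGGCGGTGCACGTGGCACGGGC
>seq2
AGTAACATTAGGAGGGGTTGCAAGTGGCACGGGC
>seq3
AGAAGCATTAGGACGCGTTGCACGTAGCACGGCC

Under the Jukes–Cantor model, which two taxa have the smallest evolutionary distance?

seq1 and seq2

seq1–seq2: 4/34 differ, p = 0.118, d = 0.128.
seq1–seq3: 7/34 differ, p = 0.206, d = 0.241.
seq2–seq3: 7/34 differ, p = 0.206, d = 0.241.
The smallest distance is between seq1 and seq2.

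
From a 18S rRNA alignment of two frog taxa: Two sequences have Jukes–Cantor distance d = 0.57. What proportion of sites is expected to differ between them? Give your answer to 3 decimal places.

p = (3/4)(1 − e^(−4d/3)) = 0.75 × (1 − e^(-0.76)) = 0.75 × (1 − 0.467666) = 0.399251.

0.399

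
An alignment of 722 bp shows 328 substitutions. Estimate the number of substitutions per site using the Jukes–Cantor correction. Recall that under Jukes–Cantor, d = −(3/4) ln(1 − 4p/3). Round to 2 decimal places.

0.70

p = 328/722 ≈ 0.454294.
d = −(3/4) ln(1 − 4p/3) = −0.75 ln(1 − 0.605725) = −0.75 ln(0.394275)
  = −0.75 × (-0.930707) = 0.698030 substitutions/site.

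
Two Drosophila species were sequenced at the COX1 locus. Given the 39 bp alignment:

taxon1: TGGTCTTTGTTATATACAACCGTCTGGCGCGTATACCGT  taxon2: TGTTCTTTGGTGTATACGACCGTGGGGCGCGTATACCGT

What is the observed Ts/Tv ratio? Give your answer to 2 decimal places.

0.50

Transitions are A↔G and C↔T; transversions are all other mismatches.
Transitions: 2. Transversions: 4.
R = 2/4 = 0.50.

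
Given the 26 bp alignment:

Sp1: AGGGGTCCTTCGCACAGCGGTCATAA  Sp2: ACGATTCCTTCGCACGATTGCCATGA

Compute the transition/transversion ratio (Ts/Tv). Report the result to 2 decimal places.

Transitions are A↔G and C↔T; transversions are all other mismatches.
Transitions: 6. Transversions: 3.
R = 6/3 = 2.00.

2.00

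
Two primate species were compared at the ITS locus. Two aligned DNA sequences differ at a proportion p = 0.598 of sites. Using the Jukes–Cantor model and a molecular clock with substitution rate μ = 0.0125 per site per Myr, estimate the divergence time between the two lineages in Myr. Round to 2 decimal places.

47.89

d = −(3/4) ln(1 − 4p/3) = −0.75 ln(1 − 0.797333) = −0.75 ln(0.202667)
  = −0.75 × (-1.596191) = 1.197143 substitutions/site.
Under a molecular clock d = 2μt, so t = d/(2μ) = 1.197143 / (2 × 0.0125) = 47.89 Myr.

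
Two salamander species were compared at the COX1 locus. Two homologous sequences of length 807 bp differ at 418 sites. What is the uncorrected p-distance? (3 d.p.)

0.518

p = 418/807 = 0.517967… ≈ 0.518 (to 3 d.p.).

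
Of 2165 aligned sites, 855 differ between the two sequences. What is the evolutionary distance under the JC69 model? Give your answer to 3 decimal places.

0.561

p = 855/2165 ≈ 0.394919.
d = −(3/4) ln(1 − 4p/3) = −0.75 ln(1 − 0.526559) = −0.75 ln(0.473441)
  = −0.75 × (-0.747728) = 0.560796 substitutions/site.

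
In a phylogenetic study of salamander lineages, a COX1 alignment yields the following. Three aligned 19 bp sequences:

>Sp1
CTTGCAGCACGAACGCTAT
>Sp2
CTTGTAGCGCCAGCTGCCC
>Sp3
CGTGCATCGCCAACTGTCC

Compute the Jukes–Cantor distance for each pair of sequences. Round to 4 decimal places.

Sp1–Sp2: 9/19 sites differ → p ≈ 0.473684, d = −0.75 ln(1 − 0.631579) = 0.748897 ≈ 0.7489.
Sp1–Sp3: 8/19 sites differ → p ≈ 0.421053, d = −0.75 ln(1 − 0.561404) = 0.618132 ≈ 0.6181.
Sp2–Sp3: 5/19 sites differ → p ≈ 0.263158, d = −0.75 ln(1 − 0.350877) = 0.324100 ≈ 0.3241.

d(Sp1,Sp2) = 0.7489, d(Sp1,Sp3) = 0.6181, d(Sp2,Sp3) = 0.3241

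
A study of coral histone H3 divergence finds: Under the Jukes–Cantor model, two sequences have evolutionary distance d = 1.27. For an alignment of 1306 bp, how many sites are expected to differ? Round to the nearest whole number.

799

Invert JC69: p = (3/4)(1 − e^(−4d/3)) = 0.75 × (1 − e^(-1.693333)) = 0.75 × (1 − 0.183906) = 0.612071.
Expected differing sites = pL ≈ 0.612071 × 1306 = 799.364726 ≈ 799.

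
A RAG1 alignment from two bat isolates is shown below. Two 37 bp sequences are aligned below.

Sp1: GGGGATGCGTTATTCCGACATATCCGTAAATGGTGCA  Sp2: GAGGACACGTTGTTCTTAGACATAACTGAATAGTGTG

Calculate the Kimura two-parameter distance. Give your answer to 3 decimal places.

Of 37 sites, 10 differences are transitions and 5 are transversions, so P = 10/37 ≈ 0.27027 and Q = 5/37 ≈ 0.135135.
Under the Kimura two-parameter model, d = −½ ln(1 − 2P − Q) − ¼ ln(1 − 2Q).
1 − 2P − Q = 0.324325, giving −½ ln(0.324325) = 0.563005.
1 − 2Q = 0.72973, giving −¼ ln(0.72973) = 0.078770.
d = 0.563005 + 0.078770 = 0.641775.

0.642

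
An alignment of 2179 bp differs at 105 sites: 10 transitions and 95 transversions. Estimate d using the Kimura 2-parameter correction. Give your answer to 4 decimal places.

0.0499

P = 10/2179 ≈ 0.004589 and Q = 95/2179 ≈ 0.043598.
Under the Kimura two-parameter model, d = −½ ln(1 − 2P − Q) − ¼ ln(1 − 2Q).
1 − 2P − Q = 0.947224, giving −½ ln(0.947224) = 0.027110.
1 − 2Q = 0.912804, giving −¼ ln(0.912804) = 0.022809.
d = 0.027110 + 0.022809 = 0.049919.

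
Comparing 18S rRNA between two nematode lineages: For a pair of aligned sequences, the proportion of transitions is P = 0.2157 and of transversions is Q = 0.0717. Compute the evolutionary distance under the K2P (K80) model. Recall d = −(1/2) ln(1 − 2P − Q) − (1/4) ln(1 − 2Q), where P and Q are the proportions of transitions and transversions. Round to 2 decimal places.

Under the Kimura two-parameter model, d = −½ ln(1 − 2P − Q) − ¼ ln(1 − 2Q).
1 − 2P − Q = 0.4969, giving −½ ln(0.4969) = 0.349683.
1 − 2Q = 0.8566, giving −¼ ln(0.8566) = 0.038696.
d = 0.349683 + 0.038696 = 0.388379.

0.39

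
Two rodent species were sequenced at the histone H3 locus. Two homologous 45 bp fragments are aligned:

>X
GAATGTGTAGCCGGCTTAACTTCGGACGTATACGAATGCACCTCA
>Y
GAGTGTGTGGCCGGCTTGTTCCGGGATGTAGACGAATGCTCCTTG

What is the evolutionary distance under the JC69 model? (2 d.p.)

The sequences differ at 13 of 45 sites, so p = 13/45 ≈ 0.288889.
d = −(3/4) ln(1 − 4p/3) = −0.75 ln(1 − 0.385185) = −0.75 ln(0.614815)
  = −0.75 × (-0.486434) = 0.364826 substitutions/site.

0.36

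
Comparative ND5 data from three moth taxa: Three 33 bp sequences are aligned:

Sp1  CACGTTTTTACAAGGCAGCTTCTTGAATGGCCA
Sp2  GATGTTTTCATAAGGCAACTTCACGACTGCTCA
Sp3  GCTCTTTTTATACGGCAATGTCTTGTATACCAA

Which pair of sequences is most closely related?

Sp1–Sp2: 10/33 differ, p = 0.303, d = 0.388.
Sp1–Sp3: 13/33 differ, p = 0.394, d = 0.559.
Sp2–Sp3: 13/33 differ, p = 0.394, d = 0.559.
The smallest distance is between Sp1 and Sp2.

Sp1 and Sp2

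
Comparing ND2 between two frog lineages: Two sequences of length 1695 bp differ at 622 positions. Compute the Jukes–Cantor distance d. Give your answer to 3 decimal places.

p = 622/1695 ≈ 0.366962.
d = −(3/4) ln(1 − 4p/3) = −0.75 ln(1 − 0.489283) = −0.75 ln(0.510717)
  = −0.75 × (-0.671940) = 0.503955 substitutions/site.

0.504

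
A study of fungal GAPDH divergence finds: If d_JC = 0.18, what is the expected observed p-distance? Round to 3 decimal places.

0.160

p = (3/4)(1 − e^(−4d/3)) = 0.75 × (1 − e^(-0.24)) = 0.75 × (1 − 0.786628) = 0.160029.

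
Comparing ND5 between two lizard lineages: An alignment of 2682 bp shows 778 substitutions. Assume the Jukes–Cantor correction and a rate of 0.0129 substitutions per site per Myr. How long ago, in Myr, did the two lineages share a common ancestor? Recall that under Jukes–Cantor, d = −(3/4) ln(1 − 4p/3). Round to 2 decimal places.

14.22

p = 778/2682 ≈ 0.290082.
d = −(3/4) ln(1 − 4p/3) = −0.75 ln(1 − 0.386776) = −0.75 ln(0.613224)
  = −0.75 × (-0.489025) = 0.366769 substitutions/site.
Under a molecular clock d = 2μt, so t = d/(2μ) = 0.366769 / (2 × 0.0129) = 14.22 Myr.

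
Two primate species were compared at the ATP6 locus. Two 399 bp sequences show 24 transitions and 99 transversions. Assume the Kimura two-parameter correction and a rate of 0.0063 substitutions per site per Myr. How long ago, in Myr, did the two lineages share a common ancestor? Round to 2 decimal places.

P = 24/399 ≈ 0.06015 and Q = 99/399 ≈ 0.24812.
Under the Kimura two-parameter model, d = −½ ln(1 − 2P − Q) − ¼ ln(1 − 2Q).
1 − 2P − Q = 0.63158, giving −½ ln(0.63158) = 0.229765.
1 − 2Q = 0.50376, giving −¼ ln(0.50376) = 0.171414.
d = 0.229765 + 0.171414 = 0.401179.
Under a molecular clock d = 2μt, so t = d/(2μ) = 0.401179 / (2 × 0.0063) = 31.84 Myr.

31.84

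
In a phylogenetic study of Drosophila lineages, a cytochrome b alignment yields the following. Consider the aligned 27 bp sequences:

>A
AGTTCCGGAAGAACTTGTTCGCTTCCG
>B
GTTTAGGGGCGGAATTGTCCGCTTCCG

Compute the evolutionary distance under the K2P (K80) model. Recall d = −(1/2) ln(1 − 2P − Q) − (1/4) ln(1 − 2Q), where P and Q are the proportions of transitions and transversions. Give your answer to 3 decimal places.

Of 27 sites, 4 differences are transitions and 5 are transversions, so P = 4/27 ≈ 0.148148 and Q = 5/27 ≈ 0.185185.
Under the Kimura two-parameter model, d = −½ ln(1 − 2P − Q) − ¼ ln(1 − 2Q).
1 − 2P − Q = 0.518519, giving −½ ln(0.518519) = 0.328389.
1 − 2Q = 0.62963, giving −¼ ln(0.62963) = 0.115656.
d = 0.328389 + 0.115656 = 0.444045.

0.444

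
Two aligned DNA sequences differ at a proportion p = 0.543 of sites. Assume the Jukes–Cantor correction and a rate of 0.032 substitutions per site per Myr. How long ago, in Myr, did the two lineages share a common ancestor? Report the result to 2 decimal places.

15.09

d = −(3/4) ln(1 − 4p/3) = −0.75 ln(1 − 0.724) = −0.75 ln(0.276)
  = −0.75 × (-1.287354) = 0.965516 substitutions/site.
Under a molecular clock d = 2μt, so t = d/(2μ) = 0.965516 / (2 × 0.032) = 15.09 Myr.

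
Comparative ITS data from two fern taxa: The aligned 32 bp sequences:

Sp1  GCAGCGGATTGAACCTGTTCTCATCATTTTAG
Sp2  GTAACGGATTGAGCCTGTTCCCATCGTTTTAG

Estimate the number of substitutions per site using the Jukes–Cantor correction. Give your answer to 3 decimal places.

The sequences differ at 5 of 32 sites (2, 4, 13, 21, 26), so p = 5/32 = 0.15625.
d = −(3/4) ln(1 − 4p/3) = −0.75 ln(1 − 0.208333) = −0.75 ln(0.791667)
  = −0.75 × (-0.233614) = 0.175211 substitutions/site.

0.175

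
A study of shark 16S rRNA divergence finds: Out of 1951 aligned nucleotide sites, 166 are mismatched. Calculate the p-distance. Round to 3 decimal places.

0.085

p = 166/1951 = 0.085084… ≈ 0.085 (to 3 d.p.).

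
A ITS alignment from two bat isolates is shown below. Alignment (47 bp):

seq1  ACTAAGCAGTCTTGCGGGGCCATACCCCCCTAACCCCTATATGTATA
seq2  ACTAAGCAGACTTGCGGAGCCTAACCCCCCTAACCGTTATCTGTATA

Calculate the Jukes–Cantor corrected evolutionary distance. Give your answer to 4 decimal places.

0.1660

The sequences differ at 7 of 47 sites (10, 18, 22, 23, 36, 37, 41), so p = 7/47 ≈ 0.148936.
d = −(3/4) ln(1 − 4p/3) = −0.75 ln(1 − 0.198581) = −0.75 ln(0.801419)
  = −0.75 × (-0.221371) = 0.166028 substitutions/site.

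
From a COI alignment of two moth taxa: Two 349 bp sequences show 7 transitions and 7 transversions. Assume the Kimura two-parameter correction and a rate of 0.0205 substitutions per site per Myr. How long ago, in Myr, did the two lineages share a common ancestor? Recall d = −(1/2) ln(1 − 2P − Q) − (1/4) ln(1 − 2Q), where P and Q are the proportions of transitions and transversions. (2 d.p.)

1.01

P = 7/349 ≈ 0.020057 and Q = 7/349 ≈ 0.020057.
Under the Kimura two-parameter model, d = −½ ln(1 − 2P − Q) − ¼ ln(1 − 2Q).
1 − 2P − Q = 0.939829, giving −½ ln(0.939829) = 0.031029.
1 − 2Q = 0.959886, giving −¼ ln(0.959886) = 0.010235.
d = 0.031029 + 0.010235 = 0.041264.
Under a molecular clock d = 2μt, so t = d/(2μ) = 0.041264 / (2 × 0.0205) = 1.01 Myr.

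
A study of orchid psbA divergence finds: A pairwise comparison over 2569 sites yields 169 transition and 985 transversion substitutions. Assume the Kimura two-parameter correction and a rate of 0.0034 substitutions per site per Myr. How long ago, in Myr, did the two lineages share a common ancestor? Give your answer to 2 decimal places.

106.73

P = 169/2569 ≈ 0.065784 and Q = 985/2569 ≈ 0.383418.
Under the Kimura two-parameter model, d = −½ ln(1 − 2P − Q) − ¼ ln(1 − 2Q).
1 − 2P − Q = 0.485014, giving −½ ln(0.485014) = 0.361789.
1 − 2Q = 0.233164, giving −¼ ln(0.233164) = 0.364003.
d = 0.361789 + 0.364003 = 0.725792.
Under a molecular clock d = 2μt, so t = d/(2μ) = 0.725792 / (2 × 0.0034) = 106.73 Myr.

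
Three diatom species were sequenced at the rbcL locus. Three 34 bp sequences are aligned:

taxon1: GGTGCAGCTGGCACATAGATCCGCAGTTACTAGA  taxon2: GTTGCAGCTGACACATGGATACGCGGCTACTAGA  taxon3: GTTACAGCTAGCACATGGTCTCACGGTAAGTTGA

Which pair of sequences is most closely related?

taxon1–taxon2: 6/34 differ, p = 0.176, d = 0.201.
taxon1–taxon3: 12/34 differ, p = 0.353, d = 0.477.
taxon2–taxon3: 11/34 differ, p = 0.324, d = 0.423.
The smallest distance is between taxon1 and taxon2.

taxon1 and taxon2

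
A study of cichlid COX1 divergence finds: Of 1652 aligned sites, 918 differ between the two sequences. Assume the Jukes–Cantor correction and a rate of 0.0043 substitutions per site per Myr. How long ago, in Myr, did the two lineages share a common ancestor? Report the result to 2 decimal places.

117.79

p = 918/1652 ≈ 0.55569.
d = −(3/4) ln(1 − 4p/3) = −0.75 ln(1 − 0.74092) = −0.75 ln(0.25908)
  = −0.75 × (-1.350618) = 1.012964 substitutions/site.
Under a molecular clock d = 2μt, so t = d/(2μ) = 1.012964 / (2 × 0.0043) = 117.79 Myr.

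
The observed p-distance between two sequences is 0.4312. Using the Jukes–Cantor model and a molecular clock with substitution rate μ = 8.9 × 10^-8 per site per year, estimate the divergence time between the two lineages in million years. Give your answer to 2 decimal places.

3.60

d = −(3/4) ln(1 − 4p/3) = −0.75 ln(1 − 0.574933) = −0.75 ln(0.425067)
  = −0.75 × (-0.855508) = 0.641631 substitutions/site.
Under a molecular clock d = 2μt, so t = d/(2μ) = 0.641631 / (2 × 8.9 × 10^-8) = 3.60 million years.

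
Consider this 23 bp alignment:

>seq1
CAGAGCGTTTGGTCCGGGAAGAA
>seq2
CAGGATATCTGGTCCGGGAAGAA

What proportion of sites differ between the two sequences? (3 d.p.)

0.217

The sequences differ at 5 of 23 positions (sites 4, 5, 6, 7, 9).
p = 5/23 = 0.217391… ≈ 0.217 (to 3 d.p.).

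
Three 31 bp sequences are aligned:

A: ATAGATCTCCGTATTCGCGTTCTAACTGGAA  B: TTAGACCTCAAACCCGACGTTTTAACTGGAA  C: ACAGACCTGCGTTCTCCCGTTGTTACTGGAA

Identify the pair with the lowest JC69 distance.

A and C

A–B: 11/31 differ, p = 0.355, d = 0.481.
A–C: 8/31 differ, p = 0.258, d = 0.316.
B–C: 12/31 differ, p = 0.387, d = 0.544.
The smallest distance is between A and C.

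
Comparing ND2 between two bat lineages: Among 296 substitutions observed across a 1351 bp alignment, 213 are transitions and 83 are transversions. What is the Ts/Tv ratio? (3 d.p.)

R = 213/83 = 2.566265… ≈ 2.566 (to 3 d.p.).

2.566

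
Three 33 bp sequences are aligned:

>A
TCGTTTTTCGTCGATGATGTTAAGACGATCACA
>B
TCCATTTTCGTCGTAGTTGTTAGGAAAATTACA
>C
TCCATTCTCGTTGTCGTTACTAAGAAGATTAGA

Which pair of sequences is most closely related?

A–B: 9/33 differ, p = 0.273, d = 0.339.
A–C: 12/33 differ, p = 0.364, d = 0.497.
B–C: 8/33 differ, p = 0.242, d = 0.293.
The smallest distance is between B and C.

B and C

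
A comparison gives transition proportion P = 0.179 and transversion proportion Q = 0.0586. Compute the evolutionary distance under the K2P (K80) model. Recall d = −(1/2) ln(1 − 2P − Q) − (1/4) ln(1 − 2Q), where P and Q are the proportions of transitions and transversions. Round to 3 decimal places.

Under the Kimura two-parameter model, d = −½ ln(1 − 2P − Q) − ¼ ln(1 − 2Q).
1 − 2P − Q = 0.5834, giving −½ ln(0.5834) = 0.269441.
1 − 2Q = 0.8828, giving −¼ ln(0.8828) = 0.031164.
d = 0.269441 + 0.031164 = 0.300605.

0.301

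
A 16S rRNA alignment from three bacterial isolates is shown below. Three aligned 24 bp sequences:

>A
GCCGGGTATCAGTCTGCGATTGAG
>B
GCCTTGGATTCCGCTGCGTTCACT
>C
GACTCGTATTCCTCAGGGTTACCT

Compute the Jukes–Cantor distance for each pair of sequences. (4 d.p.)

A–B: 12/24 sites differ → p = 0.5, d = −0.75 ln(1 − 0.666667) = 0.823960 ≈ 0.8240.
A–C: 13/24 sites differ → p ≈ 0.541667, d = −0.75 ln(1 − 0.722223) = 0.960702 ≈ 0.9607.
B–C: 8/24 sites differ → p ≈ 0.333333, d = −0.75 ln(1 − 0.444444) = 0.440839 ≈ 0.4408.

d(A,B) = 0.8240, d(A,C) = 0.9607, d(B,C) = 0.4408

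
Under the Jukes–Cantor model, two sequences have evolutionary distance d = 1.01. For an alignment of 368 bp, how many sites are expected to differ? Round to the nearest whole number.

204

Invert JC69: p = (3/4)(1 − e^(−4d/3)) = 0.75 × (1 − e^(-1.346667)) = 0.75 × (1 − 0.260106) = 0.554921.
Expected differing sites = pL ≈ 0.554921 × 368 = 204.210928 ≈ 204.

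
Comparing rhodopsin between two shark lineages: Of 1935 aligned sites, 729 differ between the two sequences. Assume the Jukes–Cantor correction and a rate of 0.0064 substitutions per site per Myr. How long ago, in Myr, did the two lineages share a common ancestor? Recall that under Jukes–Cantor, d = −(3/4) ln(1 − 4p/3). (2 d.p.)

p = 729/1935 ≈ 0.376744.
d = −(3/4) ln(1 − 4p/3) = −0.75 ln(1 − 0.502325) = −0.75 ln(0.497675)
  = −0.75 × (-0.697808) = 0.523356 substitutions/site.
Under a molecular clock d = 2μt, so t = d/(2μ) = 0.523356 / (2 × 0.0064) = 40.89 Myr.

40.89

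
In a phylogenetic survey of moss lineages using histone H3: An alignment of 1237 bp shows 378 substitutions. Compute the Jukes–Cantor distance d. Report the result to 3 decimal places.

p = 378/1237 ≈ 0.305578.
d = −(3/4) ln(1 − 4p/3) = −0.75 ln(1 − 0.407437) = −0.75 ln(0.592563)
  = −0.75 × (-0.523298) = 0.392474 substitutions/site.

0.392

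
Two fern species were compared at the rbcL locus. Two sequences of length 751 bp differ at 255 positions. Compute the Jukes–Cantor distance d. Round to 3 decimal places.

p = 255/751 ≈ 0.339547.
d = −(3/4) ln(1 − 4p/3) = −0.75 ln(1 − 0.452729) = −0.75 ln(0.547271)
  = −0.75 × (-0.602811) = 0.452108 substitutions/site.

0.452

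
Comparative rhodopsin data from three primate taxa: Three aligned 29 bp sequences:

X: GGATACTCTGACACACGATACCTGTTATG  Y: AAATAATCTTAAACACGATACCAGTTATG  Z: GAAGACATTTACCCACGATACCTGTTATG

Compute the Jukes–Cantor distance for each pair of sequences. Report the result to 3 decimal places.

d(X,Y) = 0.242, d(X,Z) = 0.242, d(Y,Z) = 0.344

X–Y: 6/29 sites differ → p ≈ 0.206897, d = −0.75 ln(1 − 0.275863) = 0.242081 ≈ 0.242.
X–Z: 6/29 sites differ → p ≈ 0.206897, d = −0.75 ln(1 − 0.275863) = 0.242081 ≈ 0.242.
Y–Z: 8/29 sites differ → p ≈ 0.275862, d = −0.75 ln(1 − 0.367816) = 0.343931 ≈ 0.344.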